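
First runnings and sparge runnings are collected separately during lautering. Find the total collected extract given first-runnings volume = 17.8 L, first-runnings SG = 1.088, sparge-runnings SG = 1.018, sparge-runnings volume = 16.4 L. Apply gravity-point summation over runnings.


total = Σ (SG_i − 1)·1000·V_i
first = (1.088 − 1)·1000·17.8 = 1566.4000
sparge = (1.018 − 1)·1000·16.4 = 295.2000
total = 1566.4000 + 295.2000

1861.6000 gravity·L


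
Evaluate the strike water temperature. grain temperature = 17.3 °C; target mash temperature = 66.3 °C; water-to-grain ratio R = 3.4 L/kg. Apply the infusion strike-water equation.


T_strike = (0.41/R)·(T_mash − T_grain) + T_mash
T_strike = (0.41/3.4)·(66.3 − 17.3) + 66.3

72.2088 °C


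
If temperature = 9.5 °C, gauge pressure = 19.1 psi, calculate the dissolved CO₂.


vols = (P + 14.695)·(0.01821 + 0.09011·e^(−0.04·T))
vols = (19.1 + 14.695)·(0.01821 + 0.09011·e^(−0.04·9.5))

2.6979 volumes


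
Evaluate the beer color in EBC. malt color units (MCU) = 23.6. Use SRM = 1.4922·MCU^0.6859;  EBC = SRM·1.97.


SRM = 1.4922·23.6^0.6859 = 13.0469
EBC = 13.0469·1.97

25.7024 EBC


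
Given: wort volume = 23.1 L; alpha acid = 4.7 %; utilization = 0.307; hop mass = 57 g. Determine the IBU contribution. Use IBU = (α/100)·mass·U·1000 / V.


IBU = (4.7/100)·57·0.307·1000 / 23.1

35.6040 IBU


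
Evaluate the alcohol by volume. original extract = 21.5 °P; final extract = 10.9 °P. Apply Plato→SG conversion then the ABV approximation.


SG = 259/(259 − P);  ABV = (OG − FG)·131.25
OG = 259/(259 − 21.5) = 1.0905
FG = 259/(259 − 10.9) = 1.0439
ABV = (1.0905 − 1.0439)·131.25

6.1153 % ABV


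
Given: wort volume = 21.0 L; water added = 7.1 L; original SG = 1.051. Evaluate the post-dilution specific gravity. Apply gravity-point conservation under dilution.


SG_new = 1 + (SG_old − 1)·V_old/(V_old + V_water)
pts = (1.051 − 1)·1000·21.0/(21.0 + 7.1) = 38.1139
SG_new = 1 + 38.1139/1000

1.0381


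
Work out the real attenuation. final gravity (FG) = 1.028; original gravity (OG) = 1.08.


AA = (OG−FG)/(OG−1)·100;  RA = AA·0.8192
AA = (1.08 − 1.028)/(1.08 − 1)·100 = 65.0000
RA = 65.0000·0.8192

53.2480 %


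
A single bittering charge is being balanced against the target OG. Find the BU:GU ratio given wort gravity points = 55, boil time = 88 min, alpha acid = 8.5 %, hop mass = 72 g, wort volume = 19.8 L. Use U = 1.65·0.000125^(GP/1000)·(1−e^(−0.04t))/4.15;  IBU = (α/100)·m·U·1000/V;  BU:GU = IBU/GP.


U = 1.65·0.000125^(55/1000)·(1−e^(−0.04·88))/4.15 = 0.2354
IBU = (8.5/100)·72·0.2354·1000/19.8 = 72.7450
BU:GU = 72.7450/55

1.3226


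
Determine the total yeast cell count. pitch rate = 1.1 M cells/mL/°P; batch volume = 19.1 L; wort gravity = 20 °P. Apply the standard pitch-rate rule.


cells (billions) = rate · V_L · °P
cells = 1.1 · 19.1 · 20

420.2000 billion cells


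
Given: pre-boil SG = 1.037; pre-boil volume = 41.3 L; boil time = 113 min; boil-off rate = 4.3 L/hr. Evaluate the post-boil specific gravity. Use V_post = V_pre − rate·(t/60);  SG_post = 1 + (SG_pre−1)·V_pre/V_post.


V_post = 41.3 − 4.3·(113/60) = 33.2017
SG_post = 1 + (1.037 − 1)·41.3/33.2017

1.0460


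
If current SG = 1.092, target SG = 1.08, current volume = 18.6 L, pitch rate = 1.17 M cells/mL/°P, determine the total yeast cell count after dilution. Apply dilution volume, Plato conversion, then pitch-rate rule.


V_w = V·((SG_c−1)/(SG_t−1)−1);  °P = 259 − 259/SG_t;  cells = rate·(V+V_w)·°P
V_w = 18.6·((1.092−1)/(1.08−1)−1) = 2.7900
V_final = 18.6 + 2.7900 = 21.3900
°P = 259 − 259/1.08 = 19.1852
cells = 1.17·21.3900·19.1852

480.1342 billion cells


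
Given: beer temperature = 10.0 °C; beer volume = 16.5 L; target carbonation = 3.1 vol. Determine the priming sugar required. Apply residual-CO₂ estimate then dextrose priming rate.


residual = 14.695·(0.01821 + 0.09011·e^(−0.04·T));  sugar = (target − residual)·4.0·V
residual = 14.695·(0.01821 + 0.09011·e^(−0.04·10.0)) = 1.1552
sugar = (3.1 − 1.1552)·4.0·16.5

128.3561 g


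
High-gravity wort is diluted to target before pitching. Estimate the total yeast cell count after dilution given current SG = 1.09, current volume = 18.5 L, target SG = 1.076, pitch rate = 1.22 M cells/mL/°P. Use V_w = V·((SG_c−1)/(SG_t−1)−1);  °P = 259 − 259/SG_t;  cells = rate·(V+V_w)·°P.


V_w = 18.5·((1.09−1)/(1.076−1)−1) = 3.4079
V_final = 18.5 + 3.4079 = 21.9079
°P = 259 − 259/1.076 = 18.2937
cells = 1.22·21.9079·18.2937

488.9467 billion cells


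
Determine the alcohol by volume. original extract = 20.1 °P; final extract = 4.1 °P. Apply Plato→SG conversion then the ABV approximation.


SG = 259/(259 − P);  ABV = (OG − FG)·131.25
OG = 259/(259 − 20.1) = 1.0841
FG = 259/(259 − 4.1) = 1.0161
ABV = (1.0841 − 1.0161)·131.25

8.9317 % ABV


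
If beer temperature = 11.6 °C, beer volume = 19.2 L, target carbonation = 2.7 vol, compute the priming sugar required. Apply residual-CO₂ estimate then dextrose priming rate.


residual = 14.695·(0.01821 + 0.09011·e^(−0.04·T));  sugar = (target − residual)·4.0·V
residual = 14.695·(0.01821 + 0.09011·e^(−0.04·11.6)) = 1.1002
sugar = (2.7 − 1.1002)·4.0·19.2

122.8659 g


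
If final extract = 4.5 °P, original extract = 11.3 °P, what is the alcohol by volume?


SG = 259/(259 − P);  ABV = (OG − FG)·131.25
OG = 259/(259 − 11.3) = 1.0456
FG = 259/(259 − 4.5) = 1.0177
ABV = (1.0456 − 1.0177)·131.25

3.6669 % ABV


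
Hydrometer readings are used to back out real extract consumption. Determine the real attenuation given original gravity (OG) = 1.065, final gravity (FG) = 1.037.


AA = (OG−FG)/(OG−1)·100;  RA = AA·0.8192
AA = (1.065 − 1.037)/(1.065 − 1)·100 = 43.0769
RA = 43.0769·0.8192

35.2886 %


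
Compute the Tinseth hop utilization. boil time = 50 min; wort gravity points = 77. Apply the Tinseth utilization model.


U = 1.65·0.000125^(GP/1000) · (1 − e^(−0.04·t))/4.15
bigness = 1.65·0.000125^(77/1000) = 0.8259
boil_factor = (1 − e^(−0.04·50))/4.15 = 0.2084
U = 0.8259 · 0.2084

0.1721


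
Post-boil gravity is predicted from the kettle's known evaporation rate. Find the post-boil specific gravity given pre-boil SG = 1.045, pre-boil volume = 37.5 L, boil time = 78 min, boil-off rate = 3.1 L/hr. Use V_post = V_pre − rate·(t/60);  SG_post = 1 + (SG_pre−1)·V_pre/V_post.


V_post = 37.5 − 3.1·(78/60) = 33.4700
SG_post = 1 + (1.045 − 1)·37.5/33.4700

1.0504


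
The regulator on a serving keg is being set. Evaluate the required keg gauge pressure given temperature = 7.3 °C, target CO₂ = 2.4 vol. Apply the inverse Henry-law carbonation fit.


psi = vols/(0.01821 + 0.09011·e^(−0.04·T)) − 14.695
psi = 2.4/(0.01821 + 0.09011·e^(−0.04·7.3)) − 14.695

13.3747 psi


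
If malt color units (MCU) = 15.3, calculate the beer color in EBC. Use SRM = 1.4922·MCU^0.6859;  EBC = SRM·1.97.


SRM = 1.4922·15.3^0.6859 = 9.6919
EBC = 9.6919·1.97

19.0930 EBC


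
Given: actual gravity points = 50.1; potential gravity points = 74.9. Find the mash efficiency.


efficiency = actual / potential × 100
efficiency = 50.1 / 74.9 × 100

66.8892 %


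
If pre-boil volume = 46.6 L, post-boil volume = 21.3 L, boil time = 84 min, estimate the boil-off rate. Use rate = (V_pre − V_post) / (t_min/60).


rate = (46.6 − 21.3) / (84/60)

18.0714 L/hr


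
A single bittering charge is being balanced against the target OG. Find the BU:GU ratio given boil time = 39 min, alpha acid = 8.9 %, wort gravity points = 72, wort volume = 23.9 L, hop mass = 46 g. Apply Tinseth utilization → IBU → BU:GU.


U = 1.65·0.000125^(GP/1000)·(1−e^(−0.04t))/4.15;  IBU = (α/100)·m·U·1000/V;  BU:GU = IBU/GP
U = 1.65·0.000125^(72/1000)·(1−e^(−0.04·39))/4.15 = 0.1644
IBU = (8.9/100)·46·0.1644·1000/23.9 = 28.1654
BU:GU = 28.1654/72

0.3912


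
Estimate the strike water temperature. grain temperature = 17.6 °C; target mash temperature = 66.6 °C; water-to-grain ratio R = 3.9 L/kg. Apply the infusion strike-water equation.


T_strike = (0.41/R)·(T_mash − T_grain) + T_mash
T_strike = (0.41/3.9)·(66.6 − 17.6) + 66.6

71.7513 °C


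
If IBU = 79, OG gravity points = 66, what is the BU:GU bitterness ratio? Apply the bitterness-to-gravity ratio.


BU:GU = IBU / OG_points
BU:GU = 79 / 66

1.1970


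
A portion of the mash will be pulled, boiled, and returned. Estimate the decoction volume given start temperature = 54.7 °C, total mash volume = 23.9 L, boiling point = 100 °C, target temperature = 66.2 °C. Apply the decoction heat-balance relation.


V_dec = V_total·(T_target − T_start)/(T_boil − T_start)
V_dec = 23.9·(66.2 − 54.7)/(100 − 54.7)

6.0673 L


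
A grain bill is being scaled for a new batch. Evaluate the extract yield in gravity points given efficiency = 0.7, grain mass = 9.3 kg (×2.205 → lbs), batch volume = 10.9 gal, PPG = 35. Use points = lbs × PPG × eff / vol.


lbs = 9.3 × 2.205 = 20.5065
points = 20.5065 × 35 × 0.7 / 10.9

46.0926 points


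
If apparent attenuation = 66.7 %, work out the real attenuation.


RA = AA · 0.8192
RA = 66.7 · 0.8192

54.6406 %


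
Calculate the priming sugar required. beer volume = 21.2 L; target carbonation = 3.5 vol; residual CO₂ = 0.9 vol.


sugar = (target − residual)·4.0·V
sugar = (3.5 − 0.9)·4.0·21.2

220.4800 g


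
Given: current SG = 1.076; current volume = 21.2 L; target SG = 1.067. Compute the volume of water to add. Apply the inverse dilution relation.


V_water = V·((SG_curr − 1)/(SG_target − 1) − 1)
V_water = 21.2·((1.076 − 1)/(1.067 − 1) − 1)

2.8478 L


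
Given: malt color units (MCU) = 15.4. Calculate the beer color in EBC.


SRM = 1.4922·MCU^0.6859;  EBC = SRM·1.97
SRM = 1.4922·15.4^0.6859 = 9.7353
EBC = 9.7353·1.97

19.1785 EBC


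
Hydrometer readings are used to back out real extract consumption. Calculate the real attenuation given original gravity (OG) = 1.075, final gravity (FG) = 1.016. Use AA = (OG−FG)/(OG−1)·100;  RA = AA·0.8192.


AA = (1.075 − 1.016)/(1.075 − 1)·100 = 78.6667
RA = 78.6667·0.8192

64.4437 %


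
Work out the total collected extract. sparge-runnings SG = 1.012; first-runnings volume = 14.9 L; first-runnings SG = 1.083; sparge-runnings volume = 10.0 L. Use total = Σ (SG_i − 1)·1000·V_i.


first = (1.083 − 1)·1000·14.9 = 1236.7000
sparge = (1.012 − 1)·1000·10.0 = 120.0000
total = 1236.7000 + 120.0000

1356.7000 gravity·L


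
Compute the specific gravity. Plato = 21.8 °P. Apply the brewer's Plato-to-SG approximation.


SG = 259/(259 − P)
SG = 259/(259 − 21.8)

1.0919


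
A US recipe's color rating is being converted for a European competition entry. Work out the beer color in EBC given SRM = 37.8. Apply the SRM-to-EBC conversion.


EBC = SRM · 1.97
EBC = 37.8 · 1.97

74.4660 EBC


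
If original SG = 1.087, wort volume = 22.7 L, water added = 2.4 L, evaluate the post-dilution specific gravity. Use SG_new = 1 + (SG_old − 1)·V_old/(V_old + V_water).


pts = (1.087 − 1)·1000·22.7/(22.7 + 2.4) = 78.6813
SG_new = 1 + 78.6813/1000

1.0787


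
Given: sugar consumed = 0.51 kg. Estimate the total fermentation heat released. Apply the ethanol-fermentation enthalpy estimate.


Q = m_sugar · 590 kJ/kg
Q = 0.51 · 590

300.9000 kJ


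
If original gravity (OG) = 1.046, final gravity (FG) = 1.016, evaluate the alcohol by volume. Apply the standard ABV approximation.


ABV = (OG − FG) · 131.25
ABV = (1.046 − 1.016) · 131.25

3.9375 % ABV


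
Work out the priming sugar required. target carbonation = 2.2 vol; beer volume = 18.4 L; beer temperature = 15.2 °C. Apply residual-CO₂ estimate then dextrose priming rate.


residual = 14.695·(0.01821 + 0.09011·e^(−0.04·T));  sugar = (target − residual)·4.0·V
residual = 14.695·(0.01821 + 0.09011·e^(−0.04·15.2)) = 0.9885
sugar = (2.2 − 0.9885)·4.0·18.4

89.1647 g


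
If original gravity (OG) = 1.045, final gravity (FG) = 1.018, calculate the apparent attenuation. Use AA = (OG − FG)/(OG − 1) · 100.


AA = (1.045 − 1.018)/(1.045 − 1) · 100

60.0000 %


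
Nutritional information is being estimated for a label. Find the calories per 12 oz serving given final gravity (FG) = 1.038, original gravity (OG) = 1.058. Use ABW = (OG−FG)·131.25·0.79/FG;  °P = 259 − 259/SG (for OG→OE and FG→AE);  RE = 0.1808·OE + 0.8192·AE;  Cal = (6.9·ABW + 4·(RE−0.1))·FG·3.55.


ABW = (1.058 − 1.038)·131.25·0.79/1.038 = 1.9978
OE = 259 − 259/1.058 = 14.1985 °P
AE = 259 − 259/1.038 = 9.4817 °P
RE = 0.1808·14.1985 + 0.8192·9.4817 = 10.3345 °P
Cal = (6.9·1.9978 + 4·(10.3345−0.1))·1.038·3.55

201.6488 kcal


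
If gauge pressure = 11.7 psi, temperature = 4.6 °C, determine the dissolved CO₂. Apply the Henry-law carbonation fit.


vols = (P + 14.695)·(0.01821 + 0.09011·e^(−0.04·T))
vols = (11.7 + 14.695)·(0.01821 + 0.09011·e^(−0.04·4.6))

2.4594 volumes


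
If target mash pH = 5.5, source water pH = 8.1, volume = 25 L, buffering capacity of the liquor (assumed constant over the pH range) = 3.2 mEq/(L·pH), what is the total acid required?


acid = buffering capacity · (pH_source − pH_target) · V
acid = 3.2 · (8.1 − 5.5) · 25

208.0000 mEq


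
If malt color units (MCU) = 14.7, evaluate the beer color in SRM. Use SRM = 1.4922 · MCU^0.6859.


SRM = 1.4922 · 14.7^0.6859

9.4295 SRM


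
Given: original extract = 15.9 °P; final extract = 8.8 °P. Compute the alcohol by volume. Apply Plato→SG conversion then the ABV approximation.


SG = 259/(259 − P);  ABV = (OG − FG)·131.25
OG = 259/(259 − 15.9) = 1.0654
FG = 259/(259 − 8.8) = 1.0352
ABV = (1.0654 − 1.0352)·131.25

3.9681 % ABV


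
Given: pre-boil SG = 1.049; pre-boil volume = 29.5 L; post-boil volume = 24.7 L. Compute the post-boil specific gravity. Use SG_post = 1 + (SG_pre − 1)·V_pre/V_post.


pts_pre = (1.049 − 1)·1000 = 49.0000
pts_post = 49.0000·29.5/24.7 = 58.5223
SG_post = 1 + 58.5223/1000

1.0585


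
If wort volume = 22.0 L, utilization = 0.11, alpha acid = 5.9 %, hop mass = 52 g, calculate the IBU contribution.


IBU = (α/100)·mass·U·1000 / V
IBU = (5.9/100)·52·0.11·1000 / 22.0

15.3400 IBU


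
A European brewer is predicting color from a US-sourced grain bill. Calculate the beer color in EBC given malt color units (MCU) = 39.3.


SRM = 1.4922·MCU^0.6859;  EBC = SRM·1.97
SRM = 1.4922·39.3^0.6859 = 18.5106
EBC = 18.5106·1.97

36.4659 EBC


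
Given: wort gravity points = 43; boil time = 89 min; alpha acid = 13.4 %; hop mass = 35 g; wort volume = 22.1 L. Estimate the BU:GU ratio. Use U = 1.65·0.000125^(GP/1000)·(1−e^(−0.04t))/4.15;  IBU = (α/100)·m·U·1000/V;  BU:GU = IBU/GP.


U = 1.65·0.000125^(43/1000)·(1−e^(−0.04·89))/4.15 = 0.2625
IBU = (13.4/100)·35·0.2625·1000/22.1 = 55.6998
BU:GU = 55.6998/43

1.2953


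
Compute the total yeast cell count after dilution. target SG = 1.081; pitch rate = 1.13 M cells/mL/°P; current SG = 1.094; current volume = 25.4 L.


V_w = V·((SG_c−1)/(SG_t−1)−1);  °P = 259 − 259/SG_t;  cells = rate·(V+V_w)·°P
V_w = 25.4·((1.094−1)/(1.081−1)−1) = 4.0765
V_final = 25.4 + 4.0765 = 29.4765
°P = 259 − 259/1.081 = 19.4070
cells = 1.13·29.4765·19.4070

646.4190 billion cells


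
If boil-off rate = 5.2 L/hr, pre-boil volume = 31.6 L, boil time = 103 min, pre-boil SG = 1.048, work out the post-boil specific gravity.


V_post = V_pre − rate·(t/60);  SG_post = 1 + (SG_pre−1)·V_pre/V_post
V_post = 31.6 − 5.2·(103/60) = 22.6733
SG_post = 1 + (1.048 − 1)·31.6/22.6733

1.0669


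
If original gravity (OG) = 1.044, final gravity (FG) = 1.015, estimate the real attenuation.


AA = (OG−FG)/(OG−1)·100;  RA = AA·0.8192
AA = (1.044 − 1.015)/(1.044 − 1)·100 = 65.9091
RA = 65.9091·0.8192

53.9927 %


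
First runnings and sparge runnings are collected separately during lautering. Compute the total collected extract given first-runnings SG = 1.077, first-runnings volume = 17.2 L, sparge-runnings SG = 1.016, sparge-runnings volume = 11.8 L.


total = Σ (SG_i − 1)·1000·V_i
first = (1.077 − 1)·1000·17.2 = 1324.4000
sparge = (1.016 − 1)·1000·11.8 = 188.8000
total = 1324.4000 + 188.8000

1513.2000 gravity·L


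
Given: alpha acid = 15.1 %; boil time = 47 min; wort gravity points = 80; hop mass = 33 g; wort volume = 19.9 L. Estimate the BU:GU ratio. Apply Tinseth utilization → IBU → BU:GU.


U = 1.65·0.000125^(GP/1000)·(1−e^(−0.04t))/4.15;  IBU = (α/100)·m·U·1000/V;  BU:GU = IBU/GP
U = 1.65·0.000125^(80/1000)·(1−e^(−0.04·47))/4.15 = 0.1642
IBU = (15.1/100)·33·0.1642·1000/19.9 = 41.1074
BU:GU = 41.1074/80

0.5138


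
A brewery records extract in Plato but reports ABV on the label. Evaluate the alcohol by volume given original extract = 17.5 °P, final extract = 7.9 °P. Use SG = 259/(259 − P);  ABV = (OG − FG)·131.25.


OG = 259/(259 − 17.5) = 1.0725
FG = 259/(259 − 7.9) = 1.0315
ABV = (1.0725 − 1.0315)·131.25

5.3815 % ABV


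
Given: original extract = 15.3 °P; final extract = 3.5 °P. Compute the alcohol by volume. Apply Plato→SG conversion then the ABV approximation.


SG = 259/(259 − P);  ABV = (OG − FG)·131.25
OG = 259/(259 − 15.3) = 1.0628
FG = 259/(259 − 3.5) = 1.0137
ABV = (1.0628 − 1.0137)·131.25

6.4422 % ABV


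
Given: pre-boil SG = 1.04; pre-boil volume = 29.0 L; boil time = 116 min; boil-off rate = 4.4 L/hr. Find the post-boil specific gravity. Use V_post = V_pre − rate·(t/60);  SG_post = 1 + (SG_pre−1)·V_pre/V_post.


V_post = 29.0 − 4.4·(116/60) = 20.4933
SG_post = 1 + (1.04 − 1)·29.0/20.4933

1.0566


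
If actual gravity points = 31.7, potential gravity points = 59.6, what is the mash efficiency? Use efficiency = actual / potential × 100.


efficiency = 31.7 / 59.6 × 100

53.1879 %


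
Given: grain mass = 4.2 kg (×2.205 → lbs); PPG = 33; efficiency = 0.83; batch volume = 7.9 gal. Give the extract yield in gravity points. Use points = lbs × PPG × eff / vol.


lbs = 4.2 × 2.205 = 9.2610
points = 9.2610 × 33 × 0.83 / 7.9

32.1087 points


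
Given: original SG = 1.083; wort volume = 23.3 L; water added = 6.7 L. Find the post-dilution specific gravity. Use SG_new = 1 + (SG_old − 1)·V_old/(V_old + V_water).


pts = (1.083 − 1)·1000·23.3/(23.3 + 6.7) = 64.4633
SG_new = 1 + 64.4633/1000

1.0645


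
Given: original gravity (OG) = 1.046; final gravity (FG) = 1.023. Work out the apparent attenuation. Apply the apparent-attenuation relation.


AA = (OG − FG)/(OG − 1) · 100
AA = (1.046 − 1.023)/(1.046 − 1) · 100

50.0000 %


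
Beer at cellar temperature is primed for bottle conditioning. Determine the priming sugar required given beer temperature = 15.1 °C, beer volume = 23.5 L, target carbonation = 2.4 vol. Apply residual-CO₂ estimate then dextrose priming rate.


residual = 14.695·(0.01821 + 0.09011·e^(−0.04·T));  sugar = (target − residual)·4.0·V
residual = 14.695·(0.01821 + 0.09011·e^(−0.04·15.1)) = 0.9914
sugar = (2.4 − 0.9914)·4.0·23.5

132.4072 g


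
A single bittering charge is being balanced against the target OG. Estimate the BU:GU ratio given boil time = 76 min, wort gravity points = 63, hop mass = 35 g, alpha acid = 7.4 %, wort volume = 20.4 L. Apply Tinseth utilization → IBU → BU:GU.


U = 1.65·0.000125^(GP/1000)·(1−e^(−0.04t))/4.15;  IBU = (α/100)·m·U·1000/V;  BU:GU = IBU/GP
U = 1.65·0.000125^(63/1000)·(1−e^(−0.04·76))/4.15 = 0.2149
IBU = (7.4/100)·35·0.2149·1000/20.4 = 27.2849
BU:GU = 27.2849/63

0.4331


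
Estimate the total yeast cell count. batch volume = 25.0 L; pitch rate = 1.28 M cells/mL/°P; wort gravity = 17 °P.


cells (billions) = rate · V_L · °P
cells = 1.28 · 25.0 · 17

544.0000 billion cells


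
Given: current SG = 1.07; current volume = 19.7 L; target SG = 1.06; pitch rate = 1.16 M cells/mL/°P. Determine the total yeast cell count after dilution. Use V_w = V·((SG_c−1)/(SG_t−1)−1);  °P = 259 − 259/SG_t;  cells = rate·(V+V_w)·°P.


V_w = 19.7·((1.07−1)/(1.06−1)−1) = 3.2833
V_final = 19.7 + 3.2833 = 22.9833
°P = 259 − 259/1.06 = 14.6604
cells = 1.16·22.9833·14.6604

390.8554 billion cells


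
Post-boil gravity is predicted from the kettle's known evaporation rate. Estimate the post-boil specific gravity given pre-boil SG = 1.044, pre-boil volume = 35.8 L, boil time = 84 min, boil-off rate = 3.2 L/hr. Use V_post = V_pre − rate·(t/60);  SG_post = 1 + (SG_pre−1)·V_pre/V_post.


V_post = 35.8 − 3.2·(84/60) = 31.3200
SG_post = 1 + (1.044 − 1)·35.8/31.3200

1.0503


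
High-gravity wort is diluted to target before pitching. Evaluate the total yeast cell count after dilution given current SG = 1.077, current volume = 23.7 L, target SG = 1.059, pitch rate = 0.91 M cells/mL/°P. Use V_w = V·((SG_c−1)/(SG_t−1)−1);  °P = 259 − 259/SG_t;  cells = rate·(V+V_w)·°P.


V_w = 23.7·((1.077−1)/(1.059−1)−1) = 7.2305
V_final = 23.7 + 7.2305 = 30.9305
°P = 259 − 259/1.059 = 14.4297
cells = 0.91·30.9305·14.4297

406.1480 billion cells


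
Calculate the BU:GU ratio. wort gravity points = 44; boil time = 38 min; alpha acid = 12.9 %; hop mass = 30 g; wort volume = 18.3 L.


U = 1.65·0.000125^(GP/1000)·(1−e^(−0.04t))/4.15;  IBU = (α/100)·m·U·1000/V;  BU:GU = IBU/GP
U = 1.65·0.000125^(44/1000)·(1−e^(−0.04·38))/4.15 = 0.2092
IBU = (12.9/100)·30·0.2092·1000/18.3 = 44.2355
BU:GU = 44.2355/44

1.0054


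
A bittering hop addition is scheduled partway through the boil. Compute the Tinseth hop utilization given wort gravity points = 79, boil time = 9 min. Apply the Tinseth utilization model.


U = 1.65·0.000125^(GP/1000) · (1 − e^(−0.04·t))/4.15
bigness = 1.65·0.000125^(79/1000) = 0.8112
boil_factor = (1 − e^(−0.04·9))/4.15 = 0.0728
U = 0.8112 · 0.0728

0.0591


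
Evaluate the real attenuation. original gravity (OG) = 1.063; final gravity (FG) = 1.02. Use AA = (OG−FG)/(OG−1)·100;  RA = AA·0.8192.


AA = (1.063 − 1.02)/(1.063 − 1)·100 = 68.2540
RA = 68.2540·0.8192

55.9137 %


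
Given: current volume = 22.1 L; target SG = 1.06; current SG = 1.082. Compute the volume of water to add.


V_water = V·((SG_curr − 1)/(SG_target − 1) − 1)
V_water = 22.1·((1.082 − 1)/(1.06 − 1) − 1)

8.1033 L


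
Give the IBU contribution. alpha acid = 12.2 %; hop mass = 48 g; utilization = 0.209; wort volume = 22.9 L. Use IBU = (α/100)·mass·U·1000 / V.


IBU = (12.2/100)·48·0.209·1000 / 22.9

53.4456 IBU


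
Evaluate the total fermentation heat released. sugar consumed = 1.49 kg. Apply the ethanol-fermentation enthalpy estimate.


Q = m_sugar · 590 kJ/kg
Q = 1.49 · 590

879.1000 kJ


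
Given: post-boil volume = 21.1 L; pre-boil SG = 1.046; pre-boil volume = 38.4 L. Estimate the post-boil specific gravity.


SG_post = 1 + (SG_pre − 1)·V_pre/V_post
pts_pre = (1.046 − 1)·1000 = 46.0000
pts_post = 46.0000·38.4/21.1 = 83.7156
SG_post = 1 + 83.7156/1000

1.0837


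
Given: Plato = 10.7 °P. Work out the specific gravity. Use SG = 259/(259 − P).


SG = 259/(259 − 10.7)

1.0431


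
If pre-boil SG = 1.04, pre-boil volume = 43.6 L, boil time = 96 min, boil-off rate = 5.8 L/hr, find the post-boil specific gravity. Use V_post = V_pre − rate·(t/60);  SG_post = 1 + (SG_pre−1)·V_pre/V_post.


V_post = 43.6 − 5.8·(96/60) = 34.3200
SG_post = 1 + (1.04 − 1)·43.6/34.3200

1.0508


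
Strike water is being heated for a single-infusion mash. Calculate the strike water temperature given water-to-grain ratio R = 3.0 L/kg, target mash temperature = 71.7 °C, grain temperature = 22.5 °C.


T_strike = (0.41/R)·(T_mash − T_grain) + T_mash
T_strike = (0.41/3.0)·(71.7 − 22.5) + 71.7

78.4240 °C


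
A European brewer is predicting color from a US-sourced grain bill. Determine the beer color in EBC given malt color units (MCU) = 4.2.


SRM = 1.4922·MCU^0.6859;  EBC = SRM·1.97
SRM = 1.4922·4.2^0.6859 = 3.9931
EBC = 3.9931·1.97

7.8665 EBC


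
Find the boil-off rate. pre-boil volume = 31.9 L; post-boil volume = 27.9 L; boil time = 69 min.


rate = (V_pre − V_post) / (t_min/60)
rate = (31.9 − 27.9) / (69/60)

3.4783 L/hr


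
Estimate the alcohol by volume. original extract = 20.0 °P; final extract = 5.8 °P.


SG = 259/(259 − P);  ABV = (OG − FG)·131.25
OG = 259/(259 − 20.0) = 1.0837
FG = 259/(259 − 5.8) = 1.0229
ABV = (1.0837 − 1.0229)·131.25

7.9767 % ABV


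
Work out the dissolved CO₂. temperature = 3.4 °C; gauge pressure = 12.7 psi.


vols = (P + 14.695)·(0.01821 + 0.09011·e^(−0.04·T))
vols = (12.7 + 14.695)·(0.01821 + 0.09011·e^(−0.04·3.4))

2.6535 volumes


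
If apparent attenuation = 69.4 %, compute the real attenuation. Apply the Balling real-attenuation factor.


RA = AA · 0.8192
RA = 69.4 · 0.8192

56.8525 %


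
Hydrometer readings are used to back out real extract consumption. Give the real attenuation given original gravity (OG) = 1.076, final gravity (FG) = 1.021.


AA = (OG−FG)/(OG−1)·100;  RA = AA·0.8192
AA = (1.076 − 1.021)/(1.076 − 1)·100 = 72.3684
RA = 72.3684·0.8192

59.2842 %


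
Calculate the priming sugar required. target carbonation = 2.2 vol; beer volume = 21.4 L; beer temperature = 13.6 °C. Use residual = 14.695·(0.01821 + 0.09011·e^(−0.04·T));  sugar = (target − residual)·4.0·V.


residual = 14.695·(0.01821 + 0.09011·e^(−0.04·13.6)) = 1.0362
sugar = (2.2 − 1.0362)·4.0·21.4

99.6237 g


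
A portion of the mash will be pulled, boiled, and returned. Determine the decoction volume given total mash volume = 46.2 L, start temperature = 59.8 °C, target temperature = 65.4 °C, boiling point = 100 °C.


V_dec = V_total·(T_target − T_start)/(T_boil − T_start)
V_dec = 46.2·(65.4 − 59.8)/(100 − 59.8)

6.4358 L


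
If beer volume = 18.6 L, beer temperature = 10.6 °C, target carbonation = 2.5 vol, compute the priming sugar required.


residual = 14.695·(0.01821 + 0.09011·e^(−0.04·T));  sugar = (target − residual)·4.0·V
residual = 14.695·(0.01821 + 0.09011·e^(−0.04·10.6)) = 1.1342
sugar = (2.5 − 1.1342)·4.0·18.6

101.6183 g


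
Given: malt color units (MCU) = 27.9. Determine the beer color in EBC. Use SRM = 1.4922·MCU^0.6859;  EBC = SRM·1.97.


SRM = 1.4922·27.9^0.6859 = 14.6341
EBC = 14.6341·1.97

28.8292 EBC


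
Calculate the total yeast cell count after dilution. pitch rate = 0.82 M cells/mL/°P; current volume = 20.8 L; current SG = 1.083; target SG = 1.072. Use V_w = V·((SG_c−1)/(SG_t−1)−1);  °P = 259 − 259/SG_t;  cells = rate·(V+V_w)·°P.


V_w = 20.8·((1.083−1)/(1.072−1)−1) = 3.1778
V_final = 20.8 + 3.1778 = 23.9778
°P = 259 − 259/1.072 = 17.3955
cells = 0.82·23.9778·17.3955

342.0269 billion cells


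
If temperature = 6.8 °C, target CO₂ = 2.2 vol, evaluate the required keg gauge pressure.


psi = vols/(0.01821 + 0.09011·e^(−0.04·T)) − 14.695
psi = 2.2/(0.01821 + 0.09011·e^(−0.04·6.8)) − 14.695

10.6329 psi


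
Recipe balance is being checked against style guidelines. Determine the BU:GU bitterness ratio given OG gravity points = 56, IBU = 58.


BU:GU = IBU / OG_points
BU:GU = 58 / 56

1.0357


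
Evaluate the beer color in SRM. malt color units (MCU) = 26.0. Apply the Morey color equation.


SRM = 1.4922 · MCU^0.6859
SRM = 1.4922 · 26.0^0.6859

13.9430 SRM


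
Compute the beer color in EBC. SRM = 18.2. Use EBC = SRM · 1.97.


EBC = 18.2 · 1.97

35.8540 EBC


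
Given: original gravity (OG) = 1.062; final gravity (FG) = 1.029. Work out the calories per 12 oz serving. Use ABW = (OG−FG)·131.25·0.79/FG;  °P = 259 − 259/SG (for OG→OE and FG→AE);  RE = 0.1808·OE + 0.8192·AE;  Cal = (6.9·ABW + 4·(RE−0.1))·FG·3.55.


ABW = (1.062 − 1.029)·131.25·0.79/1.029 = 3.3253
OE = 259 − 259/1.062 = 15.1205 °P
AE = 259 − 259/1.029 = 7.2993 °P
RE = 0.1808·15.1205 + 0.8192·7.2993 = 8.7134 °P
Cal = (6.9·3.3253 + 4·(8.7134−0.1))·1.029·3.55

209.6714 kcal


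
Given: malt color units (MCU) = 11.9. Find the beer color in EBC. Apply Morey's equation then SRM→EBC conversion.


SRM = 1.4922·MCU^0.6859;  EBC = SRM·1.97
SRM = 1.4922·11.9^0.6859 = 8.1573
EBC = 8.1573·1.97

16.0698 EBC


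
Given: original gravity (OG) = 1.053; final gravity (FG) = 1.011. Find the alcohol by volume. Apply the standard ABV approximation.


ABV = (OG − FG) · 131.25
ABV = (1.053 − 1.011) · 131.25

5.5125 % ABV


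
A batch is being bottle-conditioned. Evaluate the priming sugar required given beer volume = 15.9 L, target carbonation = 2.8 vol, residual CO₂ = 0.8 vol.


sugar = (target − residual)·4.0·V
sugar = (2.8 − 0.8)·4.0·15.9

127.2000 g


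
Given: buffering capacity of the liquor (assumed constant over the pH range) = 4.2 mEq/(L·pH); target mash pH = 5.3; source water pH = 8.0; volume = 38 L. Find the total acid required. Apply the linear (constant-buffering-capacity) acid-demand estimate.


acid = buffering capacity · (pH_source − pH_target) · V
acid = 4.2 · (8.0 − 5.3) · 38

430.9200 mEq


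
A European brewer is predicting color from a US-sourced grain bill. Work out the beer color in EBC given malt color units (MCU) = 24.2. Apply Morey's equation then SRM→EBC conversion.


SRM = 1.4922·MCU^0.6859;  EBC = SRM·1.97
SRM = 1.4922·24.2^0.6859 = 13.2735
EBC = 13.2735·1.97

26.1488 EBC


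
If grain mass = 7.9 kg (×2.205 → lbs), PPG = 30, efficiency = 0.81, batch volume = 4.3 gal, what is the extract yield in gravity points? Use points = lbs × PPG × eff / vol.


lbs = 7.9 × 2.205 = 17.4195
points = 17.4195 × 30 × 0.81 / 4.3

98.4404 points


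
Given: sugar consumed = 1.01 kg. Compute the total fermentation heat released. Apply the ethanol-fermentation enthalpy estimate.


Q = m_sugar · 590 kJ/kg
Q = 1.01 · 590

595.9000 kJ


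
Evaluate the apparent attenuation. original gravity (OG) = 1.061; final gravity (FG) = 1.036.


AA = (OG − FG)/(OG − 1) · 100
AA = (1.061 − 1.036)/(1.061 − 1) · 100

40.9836 %


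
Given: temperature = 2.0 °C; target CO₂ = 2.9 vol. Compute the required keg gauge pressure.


psi = vols/(0.01821 + 0.09011·e^(−0.04·T)) − 14.695
psi = 2.9/(0.01821 + 0.09011·e^(−0.04·2.0)) − 14.695

13.9069 psi


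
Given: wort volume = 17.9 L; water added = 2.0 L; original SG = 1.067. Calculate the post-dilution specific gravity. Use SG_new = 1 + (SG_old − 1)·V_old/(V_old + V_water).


pts = (1.067 − 1)·1000·17.9/(17.9 + 2.0) = 60.2663
SG_new = 1 + 60.2663/1000

1.0603


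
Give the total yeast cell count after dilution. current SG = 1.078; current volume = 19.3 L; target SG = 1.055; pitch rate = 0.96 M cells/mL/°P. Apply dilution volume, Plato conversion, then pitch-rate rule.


V_w = V·((SG_c−1)/(SG_t−1)−1);  °P = 259 − 259/SG_t;  cells = rate·(V+V_w)·°P
V_w = 19.3·((1.078−1)/(1.055−1)−1) = 8.0709
V_final = 19.3 + 8.0709 = 27.3709
°P = 259 − 259/1.055 = 13.5024
cells = 0.96·27.3709·13.5024

354.7892 billion cells


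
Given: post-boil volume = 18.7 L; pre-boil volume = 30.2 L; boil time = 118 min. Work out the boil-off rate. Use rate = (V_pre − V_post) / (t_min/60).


rate = (30.2 − 18.7) / (118/60)

5.8475 L/hr


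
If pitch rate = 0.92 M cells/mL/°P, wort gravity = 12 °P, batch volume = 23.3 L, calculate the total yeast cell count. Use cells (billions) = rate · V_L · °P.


cells = 0.92 · 23.3 · 12

257.2320 billion cells


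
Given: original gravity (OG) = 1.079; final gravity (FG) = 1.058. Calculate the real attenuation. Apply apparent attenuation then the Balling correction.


AA = (OG−FG)/(OG−1)·100;  RA = AA·0.8192
AA = (1.079 − 1.058)/(1.079 − 1)·100 = 26.5823
RA = 26.5823·0.8192

21.7762 %


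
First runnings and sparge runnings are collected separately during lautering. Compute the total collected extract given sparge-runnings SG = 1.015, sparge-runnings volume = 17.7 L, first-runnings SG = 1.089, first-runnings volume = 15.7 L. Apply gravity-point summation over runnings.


total = Σ (SG_i − 1)·1000·V_i
first = (1.089 − 1)·1000·15.7 = 1397.3000
sparge = (1.015 − 1)·1000·17.7 = 265.5000
total = 1397.3000 + 265.5000

1662.8000 gravity·L


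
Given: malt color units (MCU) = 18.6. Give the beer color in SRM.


SRM = 1.4922 · MCU^0.6859
SRM = 1.4922 · 18.6^0.6859

11.0812 SRM


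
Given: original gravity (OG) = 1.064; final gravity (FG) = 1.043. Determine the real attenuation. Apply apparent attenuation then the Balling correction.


AA = (OG−FG)/(OG−1)·100;  RA = AA·0.8192
AA = (1.064 − 1.043)/(1.064 − 1)·100 = 32.8125
RA = 32.8125·0.8192

26.8800 %


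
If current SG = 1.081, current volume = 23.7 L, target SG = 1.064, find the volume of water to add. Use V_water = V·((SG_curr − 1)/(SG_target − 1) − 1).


V_water = 23.7·((1.081 − 1)/(1.064 − 1) − 1)

6.2953 L


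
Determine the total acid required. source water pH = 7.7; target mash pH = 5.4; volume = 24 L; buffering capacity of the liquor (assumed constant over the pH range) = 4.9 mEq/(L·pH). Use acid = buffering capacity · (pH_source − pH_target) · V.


acid = 4.9 · (7.7 − 5.4) · 24

270.4800 mEq


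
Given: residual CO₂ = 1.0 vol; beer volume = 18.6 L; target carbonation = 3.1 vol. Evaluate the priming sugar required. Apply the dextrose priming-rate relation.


sugar = (target − residual)·4.0·V
sugar = (3.1 − 1.0)·4.0·18.6

156.2400 g


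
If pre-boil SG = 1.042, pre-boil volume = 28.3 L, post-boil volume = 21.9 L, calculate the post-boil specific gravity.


SG_post = 1 + (SG_pre − 1)·V_pre/V_post
pts_pre = (1.042 − 1)·1000 = 42.0000
pts_post = 42.0000·28.3/21.9 = 54.2740
SG_post = 1 + 54.2740/1000

1.0543


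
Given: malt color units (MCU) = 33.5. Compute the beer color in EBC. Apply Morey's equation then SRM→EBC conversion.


SRM = 1.4922·MCU^0.6859;  EBC = SRM·1.97
SRM = 1.4922·33.5^0.6859 = 16.5903
EBC = 16.5903·1.97

32.6830 EBC


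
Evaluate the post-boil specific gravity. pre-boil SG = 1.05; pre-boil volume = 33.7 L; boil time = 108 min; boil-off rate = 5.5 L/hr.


V_post = V_pre − rate·(t/60);  SG_post = 1 + (SG_pre−1)·V_pre/V_post
V_post = 33.7 − 5.5·(108/60) = 23.8000
SG_post = 1 + (1.05 − 1)·33.7/23.8000

1.0708


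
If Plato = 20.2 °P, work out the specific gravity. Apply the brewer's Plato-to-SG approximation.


SG = 259/(259 − P)
SG = 259/(259 − 20.2)

1.0846


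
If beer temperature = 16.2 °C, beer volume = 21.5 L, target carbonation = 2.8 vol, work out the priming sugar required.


residual = 14.695·(0.01821 + 0.09011·e^(−0.04·T));  sugar = (target − residual)·4.0·V
residual = 14.695·(0.01821 + 0.09011·e^(−0.04·16.2)) = 0.9603
sugar = (2.8 − 0.9603)·4.0·21.5

158.2180 g


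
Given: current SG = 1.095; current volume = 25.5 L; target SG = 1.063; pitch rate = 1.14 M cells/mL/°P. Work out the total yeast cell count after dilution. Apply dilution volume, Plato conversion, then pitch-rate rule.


V_w = V·((SG_c−1)/(SG_t−1)−1);  °P = 259 − 259/SG_t;  cells = rate·(V+V_w)·°P
V_w = 25.5·((1.095−1)/(1.063−1)−1) = 12.9524
V_final = 25.5 + 12.9524 = 38.4524
°P = 259 − 259/1.063 = 15.3500
cells = 1.14·38.4524·15.3500

672.8762 billion cells


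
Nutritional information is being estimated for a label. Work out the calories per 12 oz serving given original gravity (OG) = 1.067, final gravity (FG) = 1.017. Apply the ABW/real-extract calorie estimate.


ABW = (OG−FG)·131.25·0.79/FG;  °P = 259 − 259/SG (for OG→OE and FG→AE);  RE = 0.1808·OE + 0.8192·AE;  Cal = (6.9·ABW + 4·(RE−0.1))·FG·3.55
ABW = (1.067 − 1.017)·131.25·0.79/1.017 = 5.0977
OE = 259 − 259/1.067 = 16.2634 °P
AE = 259 − 259/1.017 = 4.3294 °P
RE = 0.1808·16.2634 + 0.8192·4.3294 = 6.4871 °P
Cal = (6.9·5.0977 + 4·(6.4871−0.1))·1.017·3.55

219.2293 kcal


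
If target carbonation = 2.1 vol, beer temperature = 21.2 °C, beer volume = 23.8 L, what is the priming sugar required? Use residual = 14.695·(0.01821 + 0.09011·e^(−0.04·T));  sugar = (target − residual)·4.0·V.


residual = 14.695·(0.01821 + 0.09011·e^(−0.04·21.2)) = 0.8347
sugar = (2.1 − 0.8347)·4.0·23.8

120.4568 g


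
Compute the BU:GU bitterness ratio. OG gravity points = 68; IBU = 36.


BU:GU = IBU / OG_points
BU:GU = 36 / 68

0.5294


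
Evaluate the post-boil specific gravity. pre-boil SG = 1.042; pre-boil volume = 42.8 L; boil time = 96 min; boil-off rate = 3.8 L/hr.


V_post = V_pre − rate·(t/60);  SG_post = 1 + (SG_pre−1)·V_pre/V_post
V_post = 42.8 − 3.8·(96/60) = 36.7200
SG_post = 1 + (1.042 − 1)·42.8/36.7200

1.0490


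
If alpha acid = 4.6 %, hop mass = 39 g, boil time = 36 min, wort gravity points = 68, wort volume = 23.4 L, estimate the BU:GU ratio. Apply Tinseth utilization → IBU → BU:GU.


U = 1.65·0.000125^(GP/1000)·(1−e^(−0.04t))/4.15;  IBU = (α/100)·m·U·1000/V;  BU:GU = IBU/GP
U = 1.65·0.000125^(68/1000)·(1−e^(−0.04·36))/4.15 = 0.1647
IBU = (4.6/100)·39·0.1647·1000/23.4 = 12.6240
BU:GU = 12.6240/68

0.1856


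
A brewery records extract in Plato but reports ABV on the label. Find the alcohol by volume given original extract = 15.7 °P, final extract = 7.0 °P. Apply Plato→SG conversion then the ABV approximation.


SG = 259/(259 − P);  ABV = (OG − FG)·131.25
OG = 259/(259 − 15.7) = 1.0645
FG = 259/(259 − 7.0) = 1.0278
ABV = (1.0645 − 1.0278)·131.25

4.8236 % ABV


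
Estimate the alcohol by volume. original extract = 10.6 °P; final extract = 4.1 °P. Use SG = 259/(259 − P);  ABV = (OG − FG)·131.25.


OG = 259/(259 − 10.6) = 1.0427
FG = 259/(259 − 4.1) = 1.0161
ABV = (1.0427 − 1.0161)·131.25

3.4897 % ABV


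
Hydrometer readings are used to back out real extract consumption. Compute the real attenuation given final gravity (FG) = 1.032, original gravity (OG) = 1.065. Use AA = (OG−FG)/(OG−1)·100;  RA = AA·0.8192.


AA = (1.065 − 1.032)/(1.065 − 1)·100 = 50.7692
RA = 50.7692·0.8192

41.5902 %


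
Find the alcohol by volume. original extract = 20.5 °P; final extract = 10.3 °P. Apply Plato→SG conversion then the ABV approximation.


SG = 259/(259 − P);  ABV = (OG − FG)·131.25
OG = 259/(259 − 20.5) = 1.0860
FG = 259/(259 − 10.3) = 1.0414
ABV = (1.0860 − 1.0414)·131.25

5.8457 % ABV


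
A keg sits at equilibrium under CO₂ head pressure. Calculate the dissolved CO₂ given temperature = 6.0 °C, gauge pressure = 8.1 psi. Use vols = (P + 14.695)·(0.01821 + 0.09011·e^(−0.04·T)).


vols = (8.1 + 14.695)·(0.01821 + 0.09011·e^(−0.04·6.0))

2.0309 volumes


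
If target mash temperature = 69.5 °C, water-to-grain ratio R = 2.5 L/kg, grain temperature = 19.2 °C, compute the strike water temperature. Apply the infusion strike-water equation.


T_strike = (0.41/R)·(T_mash − T_grain) + T_mash
T_strike = (0.41/2.5)·(69.5 − 19.2) + 69.5

77.7492 °C


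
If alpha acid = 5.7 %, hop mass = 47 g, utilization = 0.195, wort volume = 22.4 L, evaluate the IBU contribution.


IBU = (α/100)·mass·U·1000 / V
IBU = (5.7/100)·47·0.195·1000 / 22.4

23.3217 IBU


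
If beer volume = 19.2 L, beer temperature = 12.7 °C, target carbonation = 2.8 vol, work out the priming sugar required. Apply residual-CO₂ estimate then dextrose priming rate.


residual = 14.695·(0.01821 + 0.09011·e^(−0.04·T));  sugar = (target − residual)·4.0·V
residual = 14.695·(0.01821 + 0.09011·e^(−0.04·12.7)) = 1.0643
sugar = (2.8 − 1.0643)·4.0·19.2

133.2984 g
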